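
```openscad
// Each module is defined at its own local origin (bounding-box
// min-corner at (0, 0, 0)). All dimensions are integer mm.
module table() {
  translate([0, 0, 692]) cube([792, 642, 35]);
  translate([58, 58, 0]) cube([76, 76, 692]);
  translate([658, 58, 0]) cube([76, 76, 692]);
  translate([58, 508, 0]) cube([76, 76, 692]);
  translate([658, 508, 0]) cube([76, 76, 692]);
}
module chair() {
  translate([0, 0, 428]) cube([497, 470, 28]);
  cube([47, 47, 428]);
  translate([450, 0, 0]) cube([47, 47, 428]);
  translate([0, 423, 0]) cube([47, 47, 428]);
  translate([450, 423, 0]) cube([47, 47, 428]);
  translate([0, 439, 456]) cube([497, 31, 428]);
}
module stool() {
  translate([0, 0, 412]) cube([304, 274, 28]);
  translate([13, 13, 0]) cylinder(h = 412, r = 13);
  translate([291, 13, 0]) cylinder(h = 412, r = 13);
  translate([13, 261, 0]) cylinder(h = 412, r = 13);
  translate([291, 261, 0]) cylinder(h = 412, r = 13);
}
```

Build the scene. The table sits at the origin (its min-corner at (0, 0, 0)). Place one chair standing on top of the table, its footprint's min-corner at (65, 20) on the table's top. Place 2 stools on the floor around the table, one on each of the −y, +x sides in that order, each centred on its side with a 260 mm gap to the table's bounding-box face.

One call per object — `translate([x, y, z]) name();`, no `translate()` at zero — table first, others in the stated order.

table();
translate([65, 20, 727]) chair();
translate([244, -534, 0]) stool();
translate([1052, 184, 0]) stool();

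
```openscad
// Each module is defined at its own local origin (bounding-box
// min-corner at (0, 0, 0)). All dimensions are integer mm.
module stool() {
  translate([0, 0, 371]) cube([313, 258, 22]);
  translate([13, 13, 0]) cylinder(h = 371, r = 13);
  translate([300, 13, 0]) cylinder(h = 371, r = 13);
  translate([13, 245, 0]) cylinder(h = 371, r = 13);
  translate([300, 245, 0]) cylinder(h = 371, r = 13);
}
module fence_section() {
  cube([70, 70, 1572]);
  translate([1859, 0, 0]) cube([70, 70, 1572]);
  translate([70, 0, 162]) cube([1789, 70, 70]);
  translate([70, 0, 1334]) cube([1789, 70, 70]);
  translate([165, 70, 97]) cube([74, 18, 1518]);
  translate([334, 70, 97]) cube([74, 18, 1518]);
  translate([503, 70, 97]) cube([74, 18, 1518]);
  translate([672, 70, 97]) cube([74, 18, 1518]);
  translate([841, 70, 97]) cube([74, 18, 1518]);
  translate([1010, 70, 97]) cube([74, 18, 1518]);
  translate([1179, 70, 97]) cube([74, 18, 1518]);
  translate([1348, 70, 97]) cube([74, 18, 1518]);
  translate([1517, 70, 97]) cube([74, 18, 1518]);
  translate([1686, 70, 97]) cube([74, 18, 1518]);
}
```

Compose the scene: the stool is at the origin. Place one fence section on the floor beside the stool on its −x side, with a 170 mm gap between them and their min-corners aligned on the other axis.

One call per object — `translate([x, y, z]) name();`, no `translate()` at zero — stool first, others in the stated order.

stool();
translate([-2099, 0, 0]) fence_section();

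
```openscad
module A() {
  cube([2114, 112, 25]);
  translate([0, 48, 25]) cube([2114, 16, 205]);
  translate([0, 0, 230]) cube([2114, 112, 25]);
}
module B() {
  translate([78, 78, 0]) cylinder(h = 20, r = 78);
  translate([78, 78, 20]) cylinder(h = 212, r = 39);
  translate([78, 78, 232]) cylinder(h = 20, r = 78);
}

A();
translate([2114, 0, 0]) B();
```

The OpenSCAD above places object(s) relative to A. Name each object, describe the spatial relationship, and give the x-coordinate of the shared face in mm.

A is an I-beam. B is a spool. The spool is against the I-beam's +x side, with their −y faces flush. The x-coordinate of the shared face is 2114 mm.

The I-beam's +x face and the spool's −x face are both at x = 2114 mm.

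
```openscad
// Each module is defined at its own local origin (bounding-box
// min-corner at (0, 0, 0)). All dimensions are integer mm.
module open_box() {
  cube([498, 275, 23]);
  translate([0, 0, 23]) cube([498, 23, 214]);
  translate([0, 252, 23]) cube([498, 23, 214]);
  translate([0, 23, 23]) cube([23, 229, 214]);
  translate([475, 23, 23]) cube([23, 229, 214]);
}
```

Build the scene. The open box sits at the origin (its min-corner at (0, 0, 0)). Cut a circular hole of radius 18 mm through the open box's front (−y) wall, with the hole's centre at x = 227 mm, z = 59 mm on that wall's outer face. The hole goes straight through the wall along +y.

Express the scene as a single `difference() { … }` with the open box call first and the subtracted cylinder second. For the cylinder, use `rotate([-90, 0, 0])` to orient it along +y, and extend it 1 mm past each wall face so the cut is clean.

difference() {
  open_box();
  translate([227, -1, 59]) rotate([-90, 0, 0]) cylinder(h = 25, r = 18);
}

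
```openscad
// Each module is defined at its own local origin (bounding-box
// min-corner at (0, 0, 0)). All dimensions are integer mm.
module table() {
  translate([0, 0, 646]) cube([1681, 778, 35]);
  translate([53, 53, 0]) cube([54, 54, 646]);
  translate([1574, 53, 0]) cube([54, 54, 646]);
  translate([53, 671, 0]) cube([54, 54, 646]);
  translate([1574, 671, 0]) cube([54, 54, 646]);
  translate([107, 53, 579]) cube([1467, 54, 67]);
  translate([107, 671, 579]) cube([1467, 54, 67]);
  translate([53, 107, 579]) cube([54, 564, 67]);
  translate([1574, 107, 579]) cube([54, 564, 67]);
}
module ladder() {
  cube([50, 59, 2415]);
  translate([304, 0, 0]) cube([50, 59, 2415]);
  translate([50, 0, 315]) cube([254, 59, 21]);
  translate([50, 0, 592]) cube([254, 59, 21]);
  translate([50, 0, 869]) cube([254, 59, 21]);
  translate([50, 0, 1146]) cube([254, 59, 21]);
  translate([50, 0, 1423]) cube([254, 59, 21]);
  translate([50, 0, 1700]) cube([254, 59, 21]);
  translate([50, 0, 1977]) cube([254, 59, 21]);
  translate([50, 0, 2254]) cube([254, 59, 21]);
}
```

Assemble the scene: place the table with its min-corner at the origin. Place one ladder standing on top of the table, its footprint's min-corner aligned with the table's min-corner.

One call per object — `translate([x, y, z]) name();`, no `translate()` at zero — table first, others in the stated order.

table();
translate([0, 0, 681]) ladder();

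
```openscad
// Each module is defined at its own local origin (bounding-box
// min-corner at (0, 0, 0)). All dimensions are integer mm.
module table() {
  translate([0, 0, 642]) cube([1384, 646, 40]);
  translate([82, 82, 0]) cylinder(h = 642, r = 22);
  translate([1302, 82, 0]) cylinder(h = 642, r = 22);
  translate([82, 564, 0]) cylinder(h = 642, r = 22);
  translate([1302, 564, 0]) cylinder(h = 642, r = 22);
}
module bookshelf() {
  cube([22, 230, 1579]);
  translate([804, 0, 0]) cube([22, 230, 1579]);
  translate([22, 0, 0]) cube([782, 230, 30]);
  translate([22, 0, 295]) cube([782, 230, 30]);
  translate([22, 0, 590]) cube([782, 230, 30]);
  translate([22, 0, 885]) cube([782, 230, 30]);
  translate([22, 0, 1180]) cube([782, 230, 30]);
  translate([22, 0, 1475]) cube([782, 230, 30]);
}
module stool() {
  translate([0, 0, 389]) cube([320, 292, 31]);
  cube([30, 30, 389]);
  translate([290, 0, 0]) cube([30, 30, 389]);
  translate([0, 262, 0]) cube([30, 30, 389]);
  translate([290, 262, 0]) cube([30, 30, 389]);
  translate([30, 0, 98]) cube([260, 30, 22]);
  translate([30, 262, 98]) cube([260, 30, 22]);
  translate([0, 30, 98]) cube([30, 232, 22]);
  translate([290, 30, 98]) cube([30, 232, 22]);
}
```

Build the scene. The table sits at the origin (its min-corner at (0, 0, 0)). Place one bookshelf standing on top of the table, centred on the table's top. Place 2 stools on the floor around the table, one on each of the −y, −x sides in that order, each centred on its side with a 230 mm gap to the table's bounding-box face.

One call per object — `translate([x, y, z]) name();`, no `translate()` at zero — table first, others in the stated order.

table();
translate([279, 208, 682]) bookshelf();
translate([532, -522, 0]) stool();
translate([-550, 177, 0]) stool();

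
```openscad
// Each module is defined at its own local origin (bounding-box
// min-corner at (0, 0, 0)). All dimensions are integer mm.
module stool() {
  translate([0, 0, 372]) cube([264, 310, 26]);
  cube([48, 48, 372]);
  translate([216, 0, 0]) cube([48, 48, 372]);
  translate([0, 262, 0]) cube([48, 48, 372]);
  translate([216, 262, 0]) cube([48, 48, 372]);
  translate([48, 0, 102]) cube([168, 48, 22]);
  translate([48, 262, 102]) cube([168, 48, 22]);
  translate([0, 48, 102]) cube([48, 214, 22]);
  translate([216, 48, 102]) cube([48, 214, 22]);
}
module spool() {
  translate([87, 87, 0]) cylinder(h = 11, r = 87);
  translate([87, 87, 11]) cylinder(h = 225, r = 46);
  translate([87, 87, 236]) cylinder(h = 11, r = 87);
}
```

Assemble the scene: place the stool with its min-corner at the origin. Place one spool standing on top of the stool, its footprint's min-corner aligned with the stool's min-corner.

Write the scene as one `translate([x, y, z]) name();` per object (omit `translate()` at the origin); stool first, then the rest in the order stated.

stool();
translate([0, 0, 398]) spool();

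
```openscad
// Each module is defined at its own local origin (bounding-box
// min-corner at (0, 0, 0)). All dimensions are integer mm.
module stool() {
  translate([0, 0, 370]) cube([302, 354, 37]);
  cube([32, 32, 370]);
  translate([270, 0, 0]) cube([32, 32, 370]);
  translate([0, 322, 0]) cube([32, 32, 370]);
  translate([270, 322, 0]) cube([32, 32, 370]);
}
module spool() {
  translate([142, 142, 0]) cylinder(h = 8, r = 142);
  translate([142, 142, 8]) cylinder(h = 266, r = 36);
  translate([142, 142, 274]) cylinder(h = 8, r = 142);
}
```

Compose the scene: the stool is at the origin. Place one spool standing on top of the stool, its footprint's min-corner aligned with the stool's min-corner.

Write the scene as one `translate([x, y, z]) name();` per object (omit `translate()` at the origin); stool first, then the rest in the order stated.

stool();
translate([0, 0, 407]) spool();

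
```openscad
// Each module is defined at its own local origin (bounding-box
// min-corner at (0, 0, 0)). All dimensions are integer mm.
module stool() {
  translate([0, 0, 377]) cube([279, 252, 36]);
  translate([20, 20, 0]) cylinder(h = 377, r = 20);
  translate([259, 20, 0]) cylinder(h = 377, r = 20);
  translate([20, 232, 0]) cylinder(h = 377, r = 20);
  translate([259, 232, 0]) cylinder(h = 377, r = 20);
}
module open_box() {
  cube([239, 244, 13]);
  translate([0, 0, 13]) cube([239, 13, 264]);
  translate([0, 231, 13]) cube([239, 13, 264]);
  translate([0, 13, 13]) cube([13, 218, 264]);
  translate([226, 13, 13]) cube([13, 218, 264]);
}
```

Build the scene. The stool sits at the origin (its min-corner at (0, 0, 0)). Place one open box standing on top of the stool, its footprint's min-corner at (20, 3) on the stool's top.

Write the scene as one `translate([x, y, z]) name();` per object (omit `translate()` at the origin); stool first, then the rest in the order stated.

stool();
translate([20, 3, 413]) open_box();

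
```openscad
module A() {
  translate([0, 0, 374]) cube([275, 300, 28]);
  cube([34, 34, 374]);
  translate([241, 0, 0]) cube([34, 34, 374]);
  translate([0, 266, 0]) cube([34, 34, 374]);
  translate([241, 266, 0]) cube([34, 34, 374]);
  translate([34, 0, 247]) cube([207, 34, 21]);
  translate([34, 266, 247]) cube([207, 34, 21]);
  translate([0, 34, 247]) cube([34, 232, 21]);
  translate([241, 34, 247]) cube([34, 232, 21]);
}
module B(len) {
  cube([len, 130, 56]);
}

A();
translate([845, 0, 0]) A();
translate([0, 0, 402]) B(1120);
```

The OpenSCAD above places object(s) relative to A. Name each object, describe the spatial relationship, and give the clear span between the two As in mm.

A is a stool. B is a beam. A beam spans the tops of two stools. The clear span between the two stools is 570 mm.

Second stool starts at x = 845; first ends at x = 275; clear span = 845 − 275 = 570 mm.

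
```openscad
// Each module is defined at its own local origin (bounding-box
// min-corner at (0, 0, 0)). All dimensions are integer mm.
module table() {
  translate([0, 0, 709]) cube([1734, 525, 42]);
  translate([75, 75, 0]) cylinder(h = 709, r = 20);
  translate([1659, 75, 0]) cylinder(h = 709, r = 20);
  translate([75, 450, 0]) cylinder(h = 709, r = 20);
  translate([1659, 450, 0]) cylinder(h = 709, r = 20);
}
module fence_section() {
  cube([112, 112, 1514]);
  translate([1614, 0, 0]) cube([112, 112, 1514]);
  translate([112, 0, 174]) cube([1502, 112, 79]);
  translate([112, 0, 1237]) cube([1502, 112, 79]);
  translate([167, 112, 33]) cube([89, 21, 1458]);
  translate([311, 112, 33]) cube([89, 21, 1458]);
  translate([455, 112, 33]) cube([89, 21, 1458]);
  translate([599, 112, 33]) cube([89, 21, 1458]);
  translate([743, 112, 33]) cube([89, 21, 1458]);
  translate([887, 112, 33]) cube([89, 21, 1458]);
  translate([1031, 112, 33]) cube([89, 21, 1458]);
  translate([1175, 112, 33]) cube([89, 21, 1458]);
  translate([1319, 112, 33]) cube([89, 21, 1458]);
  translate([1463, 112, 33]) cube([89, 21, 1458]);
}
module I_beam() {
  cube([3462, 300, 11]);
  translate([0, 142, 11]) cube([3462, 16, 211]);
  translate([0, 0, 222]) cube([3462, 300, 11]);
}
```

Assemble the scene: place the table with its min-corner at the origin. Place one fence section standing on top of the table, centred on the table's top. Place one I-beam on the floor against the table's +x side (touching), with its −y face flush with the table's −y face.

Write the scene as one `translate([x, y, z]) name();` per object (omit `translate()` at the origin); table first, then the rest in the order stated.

table();
translate([4, 196, 751]) fence_section();
translate([1734, 0, 0]) I_beam();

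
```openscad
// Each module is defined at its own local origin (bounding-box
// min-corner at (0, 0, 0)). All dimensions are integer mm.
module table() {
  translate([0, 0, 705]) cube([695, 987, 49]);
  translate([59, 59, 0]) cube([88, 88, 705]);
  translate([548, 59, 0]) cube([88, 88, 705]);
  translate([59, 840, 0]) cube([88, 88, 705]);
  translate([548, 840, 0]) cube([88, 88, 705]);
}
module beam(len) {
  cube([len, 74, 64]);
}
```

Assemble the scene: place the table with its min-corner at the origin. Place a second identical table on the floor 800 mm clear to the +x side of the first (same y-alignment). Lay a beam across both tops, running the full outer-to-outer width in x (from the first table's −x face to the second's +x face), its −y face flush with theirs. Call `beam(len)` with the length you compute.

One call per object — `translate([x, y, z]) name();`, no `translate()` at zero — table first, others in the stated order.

table();
translate([1495, 0, 0]) table();
translate([0, 0, 754]) beam(2190);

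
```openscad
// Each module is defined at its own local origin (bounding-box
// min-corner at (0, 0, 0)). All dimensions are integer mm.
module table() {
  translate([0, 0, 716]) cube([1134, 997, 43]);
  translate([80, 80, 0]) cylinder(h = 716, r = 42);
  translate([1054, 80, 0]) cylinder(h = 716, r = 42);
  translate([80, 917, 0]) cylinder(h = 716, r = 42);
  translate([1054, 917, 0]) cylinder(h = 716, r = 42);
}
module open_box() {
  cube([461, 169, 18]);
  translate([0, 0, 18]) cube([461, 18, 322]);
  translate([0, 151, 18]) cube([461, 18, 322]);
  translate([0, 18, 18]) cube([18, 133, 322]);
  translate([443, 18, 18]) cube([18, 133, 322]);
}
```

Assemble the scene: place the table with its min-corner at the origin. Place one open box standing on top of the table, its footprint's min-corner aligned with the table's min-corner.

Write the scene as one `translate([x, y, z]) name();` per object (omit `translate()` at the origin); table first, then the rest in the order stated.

table();
translate([0, 0, 759]) open_box();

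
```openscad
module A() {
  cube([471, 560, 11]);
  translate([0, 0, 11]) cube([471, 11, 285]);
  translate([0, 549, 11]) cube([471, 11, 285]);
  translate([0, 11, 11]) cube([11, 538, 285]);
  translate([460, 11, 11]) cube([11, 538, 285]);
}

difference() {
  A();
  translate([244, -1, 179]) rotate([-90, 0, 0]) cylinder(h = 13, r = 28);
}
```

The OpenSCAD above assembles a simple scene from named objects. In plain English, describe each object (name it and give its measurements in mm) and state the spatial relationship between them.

A is an open storage box with external size 471×560×296 mm and wall thickness 11 mm (the base is also 11 mm thick). The base covers the whole footprint; the four walls stand on the base, with the y-facing walls full-width and the x-facing walls fitting between their inner faces.

The open box has a circular hole of radius 28 mm through its front wall, centred at (x = 244, z = 179).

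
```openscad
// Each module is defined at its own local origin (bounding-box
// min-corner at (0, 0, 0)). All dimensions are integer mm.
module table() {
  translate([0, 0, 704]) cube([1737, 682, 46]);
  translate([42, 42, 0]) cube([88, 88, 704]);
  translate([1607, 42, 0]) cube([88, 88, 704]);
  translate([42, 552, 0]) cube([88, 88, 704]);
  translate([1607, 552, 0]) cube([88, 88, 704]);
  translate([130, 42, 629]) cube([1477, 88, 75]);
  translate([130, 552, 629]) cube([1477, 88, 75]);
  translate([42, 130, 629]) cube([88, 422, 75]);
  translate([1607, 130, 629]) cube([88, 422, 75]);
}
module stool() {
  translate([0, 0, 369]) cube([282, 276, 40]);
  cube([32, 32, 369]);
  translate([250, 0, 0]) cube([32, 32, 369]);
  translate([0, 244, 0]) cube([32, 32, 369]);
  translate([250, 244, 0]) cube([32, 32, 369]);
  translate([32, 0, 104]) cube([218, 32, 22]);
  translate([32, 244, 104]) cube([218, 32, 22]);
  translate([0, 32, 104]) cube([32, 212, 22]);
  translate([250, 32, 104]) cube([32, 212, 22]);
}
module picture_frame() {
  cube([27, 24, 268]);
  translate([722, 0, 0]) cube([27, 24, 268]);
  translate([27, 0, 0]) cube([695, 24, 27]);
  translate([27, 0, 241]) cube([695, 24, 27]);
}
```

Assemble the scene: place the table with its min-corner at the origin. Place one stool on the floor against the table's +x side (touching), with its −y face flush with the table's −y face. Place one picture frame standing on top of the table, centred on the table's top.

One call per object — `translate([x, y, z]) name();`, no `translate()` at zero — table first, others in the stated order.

table();
translate([1737, 0, 0]) stool();
translate([494, 329, 750]) picture_frame();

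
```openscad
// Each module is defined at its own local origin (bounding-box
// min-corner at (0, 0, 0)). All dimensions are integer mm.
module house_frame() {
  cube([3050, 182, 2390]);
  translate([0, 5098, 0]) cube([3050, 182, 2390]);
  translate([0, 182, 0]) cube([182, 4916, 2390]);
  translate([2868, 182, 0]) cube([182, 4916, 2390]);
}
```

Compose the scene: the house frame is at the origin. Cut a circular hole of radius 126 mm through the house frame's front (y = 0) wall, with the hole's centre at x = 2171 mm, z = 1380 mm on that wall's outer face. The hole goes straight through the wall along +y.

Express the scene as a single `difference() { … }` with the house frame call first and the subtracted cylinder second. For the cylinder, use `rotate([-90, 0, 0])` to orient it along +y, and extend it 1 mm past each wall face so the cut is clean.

difference() {
  house_frame();
  translate([2171, -1, 1380]) rotate([-90, 0, 0]) cylinder(h = 184, r = 126);
}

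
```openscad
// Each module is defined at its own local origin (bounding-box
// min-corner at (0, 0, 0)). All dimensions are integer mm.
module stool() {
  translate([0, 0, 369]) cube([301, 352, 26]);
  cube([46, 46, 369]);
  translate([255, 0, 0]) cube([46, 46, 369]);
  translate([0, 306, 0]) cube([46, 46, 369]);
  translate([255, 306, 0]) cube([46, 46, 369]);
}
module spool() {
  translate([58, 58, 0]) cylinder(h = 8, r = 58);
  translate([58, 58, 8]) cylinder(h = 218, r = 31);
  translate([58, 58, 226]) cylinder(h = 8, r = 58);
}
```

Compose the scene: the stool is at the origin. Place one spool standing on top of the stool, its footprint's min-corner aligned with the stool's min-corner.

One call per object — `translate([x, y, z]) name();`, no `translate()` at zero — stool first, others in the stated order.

stool();
translate([0, 0, 395]) spool();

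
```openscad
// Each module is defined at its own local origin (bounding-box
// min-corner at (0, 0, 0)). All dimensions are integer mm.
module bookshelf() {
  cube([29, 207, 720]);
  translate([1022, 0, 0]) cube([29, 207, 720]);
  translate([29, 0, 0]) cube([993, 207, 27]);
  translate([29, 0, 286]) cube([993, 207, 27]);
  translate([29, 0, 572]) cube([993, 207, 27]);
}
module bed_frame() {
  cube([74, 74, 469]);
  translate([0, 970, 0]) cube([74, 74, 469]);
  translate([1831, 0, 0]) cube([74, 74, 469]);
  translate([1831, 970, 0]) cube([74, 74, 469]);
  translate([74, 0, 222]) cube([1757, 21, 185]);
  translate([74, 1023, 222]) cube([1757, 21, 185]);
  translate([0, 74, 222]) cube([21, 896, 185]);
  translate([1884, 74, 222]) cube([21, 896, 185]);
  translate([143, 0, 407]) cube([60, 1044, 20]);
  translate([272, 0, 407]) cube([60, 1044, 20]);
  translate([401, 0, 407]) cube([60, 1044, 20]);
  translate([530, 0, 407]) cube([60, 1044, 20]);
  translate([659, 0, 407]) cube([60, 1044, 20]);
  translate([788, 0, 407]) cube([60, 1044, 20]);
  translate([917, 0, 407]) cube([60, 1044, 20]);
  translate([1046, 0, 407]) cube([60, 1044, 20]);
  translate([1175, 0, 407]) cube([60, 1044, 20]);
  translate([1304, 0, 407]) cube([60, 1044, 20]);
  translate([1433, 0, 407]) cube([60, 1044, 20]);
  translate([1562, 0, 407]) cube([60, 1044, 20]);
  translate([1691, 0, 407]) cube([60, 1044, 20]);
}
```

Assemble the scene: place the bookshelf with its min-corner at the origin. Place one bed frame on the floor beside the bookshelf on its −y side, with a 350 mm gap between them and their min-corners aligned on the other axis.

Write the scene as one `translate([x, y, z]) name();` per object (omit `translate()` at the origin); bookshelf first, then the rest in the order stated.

bookshelf();
translate([0, -1394, 0]) bed_frame();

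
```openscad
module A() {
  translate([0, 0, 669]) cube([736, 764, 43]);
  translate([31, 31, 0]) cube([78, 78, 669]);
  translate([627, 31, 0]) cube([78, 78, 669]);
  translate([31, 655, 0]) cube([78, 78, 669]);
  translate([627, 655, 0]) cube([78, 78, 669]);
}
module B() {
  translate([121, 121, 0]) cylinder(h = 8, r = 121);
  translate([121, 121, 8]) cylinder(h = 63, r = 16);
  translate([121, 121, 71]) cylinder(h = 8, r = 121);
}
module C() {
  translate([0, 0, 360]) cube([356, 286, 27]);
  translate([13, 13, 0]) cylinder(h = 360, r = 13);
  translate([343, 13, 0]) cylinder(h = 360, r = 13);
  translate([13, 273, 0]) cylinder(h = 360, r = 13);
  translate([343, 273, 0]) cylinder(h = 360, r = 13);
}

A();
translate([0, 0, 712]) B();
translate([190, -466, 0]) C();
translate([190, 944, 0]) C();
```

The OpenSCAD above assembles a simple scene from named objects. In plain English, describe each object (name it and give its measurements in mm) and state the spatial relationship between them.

A is a table: top 736 mm (x) × 764 mm (y), 43 mm thick, upper face at z = 712 mm, on four 78×78 mm square legs, each inset 31 mm from the nearest pair of top edges, running from z = 0 to the bottom of the top.

B is a spool: two coaxial disc flanges of radius 121 mm and thickness 8 mm, joined by a core cylinder of radius 16 mm and height 63 mm. The lower flange rests on z = 0 and the three cylinders share a vertical axis.

C is a four-legged stool. The seat is a 356×286×27 mm slab whose top surface is at z = 387 mm; four round legs, each 26 mm in diameter, run from the floor (z = 0) to the underside of the seat, each leg's axis is inset half a diameter from the nearest pair of seat edges (so the leg's bounding box is flush with the corner).

The spool is on top of the table. Two stools sit around the table at the −y, +y sides.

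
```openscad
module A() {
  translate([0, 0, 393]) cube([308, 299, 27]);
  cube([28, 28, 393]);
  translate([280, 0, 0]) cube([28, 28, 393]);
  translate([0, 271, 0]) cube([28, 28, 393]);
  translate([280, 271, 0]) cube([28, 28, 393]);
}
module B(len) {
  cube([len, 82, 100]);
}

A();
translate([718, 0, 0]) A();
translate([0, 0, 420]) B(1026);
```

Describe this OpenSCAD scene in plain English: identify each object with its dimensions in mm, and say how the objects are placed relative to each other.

A is a four-legged stool. The seat is a 308×299×27 mm slab whose top surface is at z = 420 mm; four square legs, each 28×28 mm in cross-section, run from the floor (z = 0) to the underside of the seat, each flush with a corner of the seat.

B is a rectangular beam 1026 mm long (x), 82 mm deep (y), 100 mm thick (z).

The beam spans the tops of two stools placed 410 mm apart, resting at z = 420 mm.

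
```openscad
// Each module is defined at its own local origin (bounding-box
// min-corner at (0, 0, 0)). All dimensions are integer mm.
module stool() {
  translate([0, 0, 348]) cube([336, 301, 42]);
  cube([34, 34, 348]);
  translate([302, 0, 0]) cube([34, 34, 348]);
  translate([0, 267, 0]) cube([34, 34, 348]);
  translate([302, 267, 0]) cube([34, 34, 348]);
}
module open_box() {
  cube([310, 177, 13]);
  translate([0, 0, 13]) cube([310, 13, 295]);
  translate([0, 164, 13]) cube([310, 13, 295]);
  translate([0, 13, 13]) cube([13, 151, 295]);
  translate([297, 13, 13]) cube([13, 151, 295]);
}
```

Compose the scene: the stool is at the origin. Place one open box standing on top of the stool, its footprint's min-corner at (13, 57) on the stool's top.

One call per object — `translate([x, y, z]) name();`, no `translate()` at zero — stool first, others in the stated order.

stool();
translate([13, 57, 390]) open_box();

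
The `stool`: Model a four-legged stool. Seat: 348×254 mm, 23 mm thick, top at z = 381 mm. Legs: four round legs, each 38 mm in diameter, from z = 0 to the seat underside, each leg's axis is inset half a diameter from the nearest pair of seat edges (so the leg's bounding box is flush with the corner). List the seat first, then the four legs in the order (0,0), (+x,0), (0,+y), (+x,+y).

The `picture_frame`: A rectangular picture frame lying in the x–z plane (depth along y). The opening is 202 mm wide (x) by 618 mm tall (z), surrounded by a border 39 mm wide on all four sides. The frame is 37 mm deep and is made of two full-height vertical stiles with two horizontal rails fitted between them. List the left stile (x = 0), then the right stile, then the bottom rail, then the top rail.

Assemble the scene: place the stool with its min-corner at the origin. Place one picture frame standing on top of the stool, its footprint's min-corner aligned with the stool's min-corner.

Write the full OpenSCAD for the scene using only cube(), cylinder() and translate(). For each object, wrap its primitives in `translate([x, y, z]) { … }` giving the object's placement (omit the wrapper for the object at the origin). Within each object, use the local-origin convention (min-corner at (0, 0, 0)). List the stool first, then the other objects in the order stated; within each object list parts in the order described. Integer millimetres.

translate([0, 0, 358]) cube([348, 254, 23]);
translate([19, 19, 0]) cylinder(h = 358, r = 19);
translate([329, 19, 0]) cylinder(h = 358, r = 19);
translate([19, 235, 0]) cylinder(h = 358, r = 19);
translate([329, 235, 0]) cylinder(h = 358, r = 19);
translate([0, 0, 381]) {
  cube([39, 37, 696]);
  translate([241, 0, 0]) cube([39, 37, 696]);
  translate([39, 0, 0]) cube([202, 37, 39]);
  translate([39, 0, 657]) cube([202, 37, 39]);
}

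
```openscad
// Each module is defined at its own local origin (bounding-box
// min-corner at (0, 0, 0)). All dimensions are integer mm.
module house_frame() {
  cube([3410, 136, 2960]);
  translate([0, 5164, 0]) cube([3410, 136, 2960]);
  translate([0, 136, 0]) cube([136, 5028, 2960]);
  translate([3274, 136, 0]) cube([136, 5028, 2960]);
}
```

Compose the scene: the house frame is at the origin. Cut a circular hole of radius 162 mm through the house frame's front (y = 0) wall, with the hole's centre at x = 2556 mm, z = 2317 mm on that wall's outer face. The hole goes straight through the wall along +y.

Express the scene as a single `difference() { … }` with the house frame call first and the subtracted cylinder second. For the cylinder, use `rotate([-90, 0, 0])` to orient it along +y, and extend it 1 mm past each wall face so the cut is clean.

difference() {
  house_frame();
  translate([2556, -1, 2317]) rotate([-90, 0, 0]) cylinder(h = 138, r = 162);
}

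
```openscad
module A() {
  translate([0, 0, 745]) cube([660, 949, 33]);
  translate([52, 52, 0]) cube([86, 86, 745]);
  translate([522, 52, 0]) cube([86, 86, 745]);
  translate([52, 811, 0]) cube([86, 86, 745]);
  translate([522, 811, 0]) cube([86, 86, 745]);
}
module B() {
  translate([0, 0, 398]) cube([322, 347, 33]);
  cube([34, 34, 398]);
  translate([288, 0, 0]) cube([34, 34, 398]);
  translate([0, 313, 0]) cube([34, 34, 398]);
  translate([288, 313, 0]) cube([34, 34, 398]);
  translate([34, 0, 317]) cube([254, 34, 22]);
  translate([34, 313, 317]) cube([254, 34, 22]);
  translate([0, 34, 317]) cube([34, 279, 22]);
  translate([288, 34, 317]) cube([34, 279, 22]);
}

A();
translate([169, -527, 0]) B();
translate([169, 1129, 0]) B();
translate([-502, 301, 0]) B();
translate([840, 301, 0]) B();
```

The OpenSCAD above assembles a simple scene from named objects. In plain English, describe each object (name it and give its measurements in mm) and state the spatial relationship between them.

A is a table with a 660×949 mm rectangular top, 33 mm thick, top surface at z = 778 mm, supported by four 86×86 mm square legs, each inset 52 mm from the nearest pair of top edges, running from the floor.

B is a four-legged stool. The seat is 322×347 mm, 33 mm thick, top at z = 431 mm. It stands on four square legs, each 34×34 mm in cross-section, from z = 0 to the seat underside, each flush with a corner of the seat. Four stretchers, 34 mm wide and 22 mm tall, connect adjacent legs with their undersides at z = 317 mm, each running between the inner faces of the legs it joins and aligned with the legs' outer faces on the other axis.

Four stools sit around the table at the −y, +y, −x, +x sides.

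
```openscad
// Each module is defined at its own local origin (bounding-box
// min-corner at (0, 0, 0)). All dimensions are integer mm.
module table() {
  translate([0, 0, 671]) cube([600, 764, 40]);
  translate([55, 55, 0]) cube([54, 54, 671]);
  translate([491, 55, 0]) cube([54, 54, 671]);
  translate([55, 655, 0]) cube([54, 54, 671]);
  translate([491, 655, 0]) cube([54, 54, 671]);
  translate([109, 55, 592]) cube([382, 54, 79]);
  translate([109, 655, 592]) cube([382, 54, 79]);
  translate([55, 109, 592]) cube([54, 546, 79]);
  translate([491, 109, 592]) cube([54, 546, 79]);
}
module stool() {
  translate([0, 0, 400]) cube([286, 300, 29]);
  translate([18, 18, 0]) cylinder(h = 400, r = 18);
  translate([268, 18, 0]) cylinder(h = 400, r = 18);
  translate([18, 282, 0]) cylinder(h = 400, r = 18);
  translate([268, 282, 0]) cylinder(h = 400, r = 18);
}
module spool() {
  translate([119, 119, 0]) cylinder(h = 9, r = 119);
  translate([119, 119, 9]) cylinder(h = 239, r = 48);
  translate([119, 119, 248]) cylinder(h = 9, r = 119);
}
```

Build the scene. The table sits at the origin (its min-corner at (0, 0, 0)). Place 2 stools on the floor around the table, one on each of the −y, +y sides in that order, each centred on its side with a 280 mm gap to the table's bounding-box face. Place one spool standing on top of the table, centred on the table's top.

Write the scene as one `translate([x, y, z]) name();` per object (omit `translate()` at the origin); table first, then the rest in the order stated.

table();
translate([157, -580, 0]) stool();
translate([157, 1044, 0]) stool();
translate([181, 263, 711]) spool();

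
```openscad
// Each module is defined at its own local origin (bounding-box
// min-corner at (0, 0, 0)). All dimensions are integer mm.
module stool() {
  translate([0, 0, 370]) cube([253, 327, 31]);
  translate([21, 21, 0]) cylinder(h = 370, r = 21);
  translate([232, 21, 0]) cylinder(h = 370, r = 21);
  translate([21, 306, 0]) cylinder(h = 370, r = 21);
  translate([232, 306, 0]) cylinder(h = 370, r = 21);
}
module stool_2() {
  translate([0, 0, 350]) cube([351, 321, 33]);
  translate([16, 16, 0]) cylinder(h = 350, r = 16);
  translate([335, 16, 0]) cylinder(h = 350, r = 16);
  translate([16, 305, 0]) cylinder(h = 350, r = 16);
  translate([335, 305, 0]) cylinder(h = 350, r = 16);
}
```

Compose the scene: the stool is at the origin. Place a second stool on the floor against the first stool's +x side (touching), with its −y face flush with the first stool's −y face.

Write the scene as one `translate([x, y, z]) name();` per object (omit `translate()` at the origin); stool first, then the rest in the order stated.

stool();
translate([253, 0, 0]) stool_2();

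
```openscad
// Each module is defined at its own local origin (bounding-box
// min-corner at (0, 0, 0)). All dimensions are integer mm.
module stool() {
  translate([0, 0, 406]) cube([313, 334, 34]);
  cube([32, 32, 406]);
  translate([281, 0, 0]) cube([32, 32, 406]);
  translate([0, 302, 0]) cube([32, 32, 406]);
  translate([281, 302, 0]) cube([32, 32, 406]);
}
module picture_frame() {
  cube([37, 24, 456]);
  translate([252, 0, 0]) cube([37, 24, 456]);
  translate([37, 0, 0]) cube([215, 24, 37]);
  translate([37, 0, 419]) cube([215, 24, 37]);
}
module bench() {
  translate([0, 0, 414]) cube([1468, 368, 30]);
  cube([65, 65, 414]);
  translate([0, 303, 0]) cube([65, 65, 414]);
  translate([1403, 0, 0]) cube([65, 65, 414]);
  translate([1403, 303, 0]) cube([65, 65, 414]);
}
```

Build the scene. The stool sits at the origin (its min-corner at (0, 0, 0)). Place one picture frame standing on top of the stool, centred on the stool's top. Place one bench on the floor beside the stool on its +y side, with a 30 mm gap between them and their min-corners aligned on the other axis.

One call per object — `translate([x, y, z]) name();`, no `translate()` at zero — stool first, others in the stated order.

stool();
translate([12, 155, 440]) picture_frame();
translate([0, 364, 0]) bench();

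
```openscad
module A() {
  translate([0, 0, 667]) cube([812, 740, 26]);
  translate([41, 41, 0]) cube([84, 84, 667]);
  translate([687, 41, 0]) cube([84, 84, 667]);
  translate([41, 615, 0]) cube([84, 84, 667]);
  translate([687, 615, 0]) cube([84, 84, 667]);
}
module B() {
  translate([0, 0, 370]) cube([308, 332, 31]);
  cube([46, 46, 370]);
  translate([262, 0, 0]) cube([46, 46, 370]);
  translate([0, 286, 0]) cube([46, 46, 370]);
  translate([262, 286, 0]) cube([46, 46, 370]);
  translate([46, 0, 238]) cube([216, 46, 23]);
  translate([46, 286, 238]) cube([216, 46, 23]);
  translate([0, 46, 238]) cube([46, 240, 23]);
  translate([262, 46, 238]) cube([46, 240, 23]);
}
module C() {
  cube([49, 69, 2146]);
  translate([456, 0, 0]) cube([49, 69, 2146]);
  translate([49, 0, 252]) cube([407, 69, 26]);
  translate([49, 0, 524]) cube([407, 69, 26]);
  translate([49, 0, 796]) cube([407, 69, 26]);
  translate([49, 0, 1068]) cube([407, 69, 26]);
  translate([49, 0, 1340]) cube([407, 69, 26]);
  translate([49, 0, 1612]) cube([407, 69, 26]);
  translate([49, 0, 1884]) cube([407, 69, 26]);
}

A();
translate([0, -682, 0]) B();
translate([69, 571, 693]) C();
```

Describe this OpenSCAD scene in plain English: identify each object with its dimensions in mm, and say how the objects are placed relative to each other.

A is a table: top 812 mm (x) × 740 mm (y), 26 mm thick, upper face at z = 693 mm, on four 84×84 mm square legs, each inset 41 mm from the nearest pair of top edges, running from z = 0 to the bottom of the top.

B is a simple wooden stool: a rectangular seat 308 mm (x) by 332 mm (y), 31 mm thick, top face at z = 401 mm, on four square legs, each 46×46 mm in cross-section. The legs rest on z = 0, each flush with a corner of the seat. Four stretchers, 46 mm wide and 23 mm tall, connect adjacent legs with their undersides at z = 238 mm, each running between the inner faces of the legs it joins and aligned with the legs' outer faces on the other axis.

C is a straight ladder. Two 49×69 mm vertical rails, 2146 mm tall, stand 505 mm apart (outside-to-outside) with their front faces coplanar on the −y side. 7 rungs, each 69 mm deep and 26 mm tall, span between the inner faces of the rails, front faces flush with the rails. The lowest rung's underside is at z = 252 mm and rungs are spaced 272 mm apart (underside to underside).

The stool is on the floor beside the table on its −y side. The ladder is on top of the table.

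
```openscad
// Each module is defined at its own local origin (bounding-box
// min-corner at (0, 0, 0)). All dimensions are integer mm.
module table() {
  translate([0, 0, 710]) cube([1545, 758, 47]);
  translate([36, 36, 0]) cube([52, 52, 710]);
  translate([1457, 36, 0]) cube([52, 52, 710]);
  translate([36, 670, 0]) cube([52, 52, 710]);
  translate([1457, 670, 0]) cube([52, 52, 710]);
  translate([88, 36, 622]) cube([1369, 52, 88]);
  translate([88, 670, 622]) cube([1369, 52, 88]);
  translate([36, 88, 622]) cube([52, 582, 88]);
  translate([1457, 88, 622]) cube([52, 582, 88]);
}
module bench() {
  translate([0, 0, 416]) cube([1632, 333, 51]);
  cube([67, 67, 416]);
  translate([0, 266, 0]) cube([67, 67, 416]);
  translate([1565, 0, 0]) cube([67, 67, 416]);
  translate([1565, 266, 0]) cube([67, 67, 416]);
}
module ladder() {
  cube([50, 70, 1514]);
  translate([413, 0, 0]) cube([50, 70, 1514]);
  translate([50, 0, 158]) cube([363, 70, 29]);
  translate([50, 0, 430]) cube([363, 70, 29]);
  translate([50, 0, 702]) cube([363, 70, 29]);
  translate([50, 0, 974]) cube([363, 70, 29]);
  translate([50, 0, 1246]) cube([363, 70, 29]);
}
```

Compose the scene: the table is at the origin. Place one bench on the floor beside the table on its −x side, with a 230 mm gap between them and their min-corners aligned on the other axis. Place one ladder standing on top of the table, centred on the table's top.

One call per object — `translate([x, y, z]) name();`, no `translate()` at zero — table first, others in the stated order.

table();
translate([-1862, 0, 0]) bench();
translate([541, 344, 757]) ladder();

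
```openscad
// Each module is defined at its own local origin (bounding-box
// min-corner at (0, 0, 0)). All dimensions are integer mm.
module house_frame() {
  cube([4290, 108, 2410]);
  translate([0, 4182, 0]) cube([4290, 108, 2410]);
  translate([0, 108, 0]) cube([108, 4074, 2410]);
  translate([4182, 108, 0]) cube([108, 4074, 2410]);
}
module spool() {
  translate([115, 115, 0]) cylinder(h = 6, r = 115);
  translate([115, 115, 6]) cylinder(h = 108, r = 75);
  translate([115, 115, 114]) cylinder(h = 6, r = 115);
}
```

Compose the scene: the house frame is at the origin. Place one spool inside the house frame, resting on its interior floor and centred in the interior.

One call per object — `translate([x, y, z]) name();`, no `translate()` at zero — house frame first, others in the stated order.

house_frame();
translate([2030, 2030, 0]) spool();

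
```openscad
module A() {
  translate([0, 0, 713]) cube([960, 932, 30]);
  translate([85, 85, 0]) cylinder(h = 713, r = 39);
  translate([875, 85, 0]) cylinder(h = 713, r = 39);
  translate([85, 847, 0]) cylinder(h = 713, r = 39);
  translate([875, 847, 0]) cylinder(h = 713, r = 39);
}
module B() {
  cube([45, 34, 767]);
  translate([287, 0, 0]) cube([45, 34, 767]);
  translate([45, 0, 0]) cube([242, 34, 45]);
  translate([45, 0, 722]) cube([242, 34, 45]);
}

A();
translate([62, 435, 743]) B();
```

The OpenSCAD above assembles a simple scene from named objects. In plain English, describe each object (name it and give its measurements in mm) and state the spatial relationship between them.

A is a table: top 960 mm (x) × 932 mm (y), 30 mm thick, upper face at z = 743 mm, on four round legs of 78 mm diameter, each leg's bounding box inset 46 mm from the nearest pair of top edges, running from z = 0 to the bottom of the top.

B is a picture frame with a 242×677 mm rectangular opening (x by z) and a uniform 45 mm border on every side. Frame depth is 34 mm along y. It is built from two vertical stiles running the full outside height and two horizontal rails spanning the gap between the stiles.

The picture frame is on top of the table.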